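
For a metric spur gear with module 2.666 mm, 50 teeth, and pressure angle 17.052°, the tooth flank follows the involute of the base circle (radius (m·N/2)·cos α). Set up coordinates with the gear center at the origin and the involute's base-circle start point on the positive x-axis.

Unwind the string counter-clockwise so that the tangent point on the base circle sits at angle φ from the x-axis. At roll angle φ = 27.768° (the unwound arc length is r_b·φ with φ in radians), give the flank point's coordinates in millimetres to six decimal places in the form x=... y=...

x=70.769527 y=2.361486

pitch radius r_p = m·N/2 = 2.666·50/2 = 66.650000
base radius r_b = r_p·cos α = 66.650000·cos 17.052° = 63.720000
roll angle φ = 27.768° = 0.48464303 rad
x = r_b·(cos φ + φ·sin φ) = 63.720000·(0.88484132 + 0.48464303·0.46589252) = 70.769527
y = r_b·(sin φ − φ·cos φ) = 63.720000·(0.46589252 − 0.48464303·0.88484132) = 2.361486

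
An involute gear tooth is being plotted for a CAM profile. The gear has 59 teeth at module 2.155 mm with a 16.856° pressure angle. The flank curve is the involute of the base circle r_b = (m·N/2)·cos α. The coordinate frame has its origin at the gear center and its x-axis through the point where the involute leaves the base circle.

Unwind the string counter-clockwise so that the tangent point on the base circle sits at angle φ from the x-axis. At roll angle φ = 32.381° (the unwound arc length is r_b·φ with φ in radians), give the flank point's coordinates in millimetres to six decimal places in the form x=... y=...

pitch radius r_p = m·N/2 = 2.155·59/2 = 63.572500
base radius r_b = r_p·cos α = 63.572500·cos 16.856° = 60.841206
roll angle φ = 32.381° = 0.56515507 rad
x = r_b·(cos φ + φ·sin φ) = 60.841206·(0.84450557 + 0.56515507·0.53554678) = 69.795360
y = r_b·(sin φ − φ·cos φ) = 60.841206·(0.53554678 − 0.56515507·0.84450557) = 3.545228

x=69.795360 y=3.545228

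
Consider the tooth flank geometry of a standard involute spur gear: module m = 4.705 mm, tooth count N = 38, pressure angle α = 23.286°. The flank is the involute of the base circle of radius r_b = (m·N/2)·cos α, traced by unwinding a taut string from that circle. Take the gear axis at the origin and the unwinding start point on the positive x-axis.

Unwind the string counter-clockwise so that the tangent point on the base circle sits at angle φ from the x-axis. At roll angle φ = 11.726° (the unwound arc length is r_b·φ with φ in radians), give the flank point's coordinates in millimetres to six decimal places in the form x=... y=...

x=83.814826 y=0.233643

pitch radius r_p = m·N/2 = 4.705·38/2 = 89.395000
base radius r_b = r_p·cos α = 89.395000·cos 23.286° = 82.113152
roll angle φ = 11.726° = 0.20465731 rad
x = r_b·(cos φ + φ·sin φ) = 82.113152·(0.97913069 + 0.20465731·0.20323163) = 83.814826
y = r_b·(sin φ − φ·cos φ) = 82.113152·(0.20323163 − 0.20465731·0.97913069) = 0.233643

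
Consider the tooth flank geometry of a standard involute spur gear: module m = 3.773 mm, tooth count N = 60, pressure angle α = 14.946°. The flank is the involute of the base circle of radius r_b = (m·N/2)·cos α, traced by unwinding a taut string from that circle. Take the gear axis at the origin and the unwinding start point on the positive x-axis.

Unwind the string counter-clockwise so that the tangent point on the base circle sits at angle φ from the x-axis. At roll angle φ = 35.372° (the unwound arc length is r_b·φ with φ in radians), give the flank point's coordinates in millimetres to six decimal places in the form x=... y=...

x=128.256991 y=8.254819

pitch radius r_p = m·N/2 = 3.773·60/2 = 113.190000
base radius r_b = r_p·cos α = 113.190000·cos 14.946° = 109.360706
roll angle φ = 35.372° = 0.61735786 rad
x = r_b·(cos φ + φ·sin φ) = 109.360706·(0.81541079 + 0.61735786·0.57888276) = 128.256991
y = r_b·(sin φ − φ·cos φ) = 109.360706·(0.57888276 − 0.61735786·0.81541079) = 8.254819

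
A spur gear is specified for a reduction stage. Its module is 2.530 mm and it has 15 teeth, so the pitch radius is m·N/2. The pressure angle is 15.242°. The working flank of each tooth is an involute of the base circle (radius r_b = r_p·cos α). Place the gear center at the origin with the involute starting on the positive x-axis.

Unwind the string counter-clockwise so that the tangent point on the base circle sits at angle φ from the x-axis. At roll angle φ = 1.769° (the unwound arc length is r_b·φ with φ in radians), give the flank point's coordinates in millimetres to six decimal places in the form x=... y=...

x=18.316260 y=0.000180

pitch radius r_p = m·N/2 = 2.530·15/2 = 18.975000
base radius r_b = r_p·cos α = 18.975000·cos 15.242° = 18.307536
roll angle φ = 1.769° = 0.03087487 rad
x = r_b·(cos φ + φ·sin φ) = 18.307536·(0.99952341 + 0.03087487·0.03086997) = 18.316260
y = r_b·(sin φ − φ·cos φ) = 18.307536·(0.03086997 − 0.03087487·0.99952341) = 0.000180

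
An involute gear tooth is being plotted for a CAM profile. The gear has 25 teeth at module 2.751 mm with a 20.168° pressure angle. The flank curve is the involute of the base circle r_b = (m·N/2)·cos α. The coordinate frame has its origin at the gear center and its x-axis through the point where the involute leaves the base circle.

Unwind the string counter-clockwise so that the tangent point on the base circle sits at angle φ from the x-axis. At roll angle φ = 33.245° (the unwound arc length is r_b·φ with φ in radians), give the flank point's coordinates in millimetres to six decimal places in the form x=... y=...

x=37.263923 y=2.031974

pitch radius r_p = m·N/2 = 2.751·25/2 = 34.387500
base radius r_b = r_p·cos α = 34.387500·cos 20.168° = 32.279055
roll angle φ = 33.245° = 0.58023471 rad
x = r_b·(cos φ + φ·sin φ) = 32.279055·(0.83633400 + 0.58023471·0.54822025) = 37.263923
y = r_b·(sin φ − φ·cos φ) = 32.279055·(0.54822025 − 0.58023471·0.83633400) = 2.031974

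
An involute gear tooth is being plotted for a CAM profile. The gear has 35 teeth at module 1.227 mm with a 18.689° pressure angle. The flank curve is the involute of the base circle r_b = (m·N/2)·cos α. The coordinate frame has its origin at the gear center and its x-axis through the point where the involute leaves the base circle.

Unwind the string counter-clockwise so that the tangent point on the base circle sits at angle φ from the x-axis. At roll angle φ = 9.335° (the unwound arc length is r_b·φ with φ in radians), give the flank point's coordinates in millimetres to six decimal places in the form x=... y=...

x=20.608472 y=0.029245

pitch radius r_p = m·N/2 = 1.227·35/2 = 21.472500
base radius r_b = r_p·cos α = 21.472500·cos 18.689° = 20.340294
roll angle φ = 9.335° = 0.16292649 rad
x = r_b·(cos φ + φ·sin φ) = 20.340294·(0.98675681 + 0.16292649·0.16220663) = 20.608472
y = r_b·(sin φ − φ·cos φ) = 20.340294·(0.16220663 − 0.16292649·0.98675681) = 0.029245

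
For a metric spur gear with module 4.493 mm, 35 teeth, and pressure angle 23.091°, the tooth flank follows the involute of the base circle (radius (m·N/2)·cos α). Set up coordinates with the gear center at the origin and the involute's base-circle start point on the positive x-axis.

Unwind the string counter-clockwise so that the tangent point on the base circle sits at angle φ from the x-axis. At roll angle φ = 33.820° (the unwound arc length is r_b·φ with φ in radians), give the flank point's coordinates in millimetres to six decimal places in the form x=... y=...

pitch radius r_p = m·N/2 = 4.493·35/2 = 78.627500
base radius r_b = r_p·cos α = 78.627500·cos 23.091° = 72.328110
roll angle φ = 33.820° = 0.59027035 rad
x = r_b·(cos φ + φ·sin φ) = 72.328110·(0.83079023 + 0.59027035·0.55658565) = 83.851876
y = r_b·(sin φ − φ·cos φ) = 72.328110·(0.55658565 − 0.59027035·0.83079023) = 4.787745

x=83.851876 y=4.787745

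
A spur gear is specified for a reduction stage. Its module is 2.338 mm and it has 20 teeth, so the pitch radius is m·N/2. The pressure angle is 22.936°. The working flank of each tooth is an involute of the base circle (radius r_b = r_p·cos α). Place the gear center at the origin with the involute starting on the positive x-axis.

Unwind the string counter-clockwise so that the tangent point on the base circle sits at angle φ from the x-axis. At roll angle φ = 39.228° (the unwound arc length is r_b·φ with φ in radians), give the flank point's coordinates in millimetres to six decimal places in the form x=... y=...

pitch radius r_p = m·N/2 = 2.338·20/2 = 23.380000
base radius r_b = r_p·cos α = 23.380000·cos 22.936° = 21.531594
roll angle φ = 39.228° = 0.68465776 rad
x = r_b·(cos φ + φ·sin φ) = 21.531594·(0.77463553 + 0.68465776·0.63240794) = 26.001952
y = r_b·(sin φ − φ·cos φ) = 21.531594·(0.63240794 − 0.68465776·0.77463553) = 2.197250

x=26.001952 y=2.197250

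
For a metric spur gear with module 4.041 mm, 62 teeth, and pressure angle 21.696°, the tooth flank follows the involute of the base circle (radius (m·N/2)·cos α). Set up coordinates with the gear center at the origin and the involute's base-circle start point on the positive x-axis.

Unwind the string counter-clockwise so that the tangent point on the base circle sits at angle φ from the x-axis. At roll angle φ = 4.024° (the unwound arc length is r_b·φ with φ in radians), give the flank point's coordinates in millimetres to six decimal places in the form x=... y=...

pitch radius r_p = m·N/2 = 4.041·62/2 = 125.271000
base radius r_b = r_p·cos α = 125.271000·cos 21.696° = 116.396600
roll angle φ = 4.024° = 0.07023205 rad
x = r_b·(cos φ + φ·sin φ) = 116.396600·(0.99753474 + 0.07023205·0.07017433) = 116.683311
y = r_b·(sin φ − φ·cos φ) = 116.396600·(0.07017433 − 0.07023205·0.99753474) = 0.013434

x=116.683311 y=0.013434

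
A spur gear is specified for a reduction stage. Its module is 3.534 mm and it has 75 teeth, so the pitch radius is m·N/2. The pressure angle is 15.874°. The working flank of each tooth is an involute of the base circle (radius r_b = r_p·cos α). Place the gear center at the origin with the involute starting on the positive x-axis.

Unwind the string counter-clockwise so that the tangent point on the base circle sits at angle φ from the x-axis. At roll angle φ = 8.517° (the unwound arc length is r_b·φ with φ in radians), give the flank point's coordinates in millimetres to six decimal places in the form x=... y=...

pitch radius r_p = m·N/2 = 3.534·75/2 = 132.525000
base radius r_b = r_p·cos α = 132.525000·cos 15.874° = 127.471229
roll angle φ = 8.517° = 0.14864969 rad
x = r_b·(cos φ + φ·sin φ) = 127.471229·(0.98897196 + 0.14864969·0.14810285) = 128.871808
y = r_b·(sin φ − φ·cos φ) = 127.471229·(0.14810285 − 0.14864969·0.98897196) = 0.139259

x=128.871808 y=0.139259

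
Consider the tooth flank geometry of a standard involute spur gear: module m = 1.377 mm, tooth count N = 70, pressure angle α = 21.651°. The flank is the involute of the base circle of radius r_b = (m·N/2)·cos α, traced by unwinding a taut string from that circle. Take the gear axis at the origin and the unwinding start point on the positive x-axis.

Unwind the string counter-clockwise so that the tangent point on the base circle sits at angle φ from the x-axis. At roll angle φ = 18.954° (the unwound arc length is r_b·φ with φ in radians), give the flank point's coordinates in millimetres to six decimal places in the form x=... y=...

pitch radius r_p = m·N/2 = 1.377·70/2 = 48.195000
base radius r_b = r_p·cos α = 48.195000·cos 21.651° = 44.794768
roll angle φ = 18.954° = 0.33080971 rad
x = r_b·(cos φ + φ·sin φ) = 44.794768·(0.94577965 + 0.33080971·0.32480894) = 47.179175
y = r_b·(sin φ − φ·cos φ) = 44.794768·(0.32480894 − 0.33080971·0.94577965) = 0.534664

x=47.179175 y=0.534664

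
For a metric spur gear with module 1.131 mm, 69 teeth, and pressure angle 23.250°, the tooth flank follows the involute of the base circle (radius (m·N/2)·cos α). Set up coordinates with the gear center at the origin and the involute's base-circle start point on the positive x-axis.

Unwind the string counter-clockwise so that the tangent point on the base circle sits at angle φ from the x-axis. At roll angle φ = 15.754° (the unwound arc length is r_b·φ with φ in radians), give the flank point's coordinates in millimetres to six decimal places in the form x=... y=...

x=37.180472 y=0.246544

pitch radius r_p = m·N/2 = 1.131·69/2 = 39.019500
base radius r_b = r_p·cos α = 39.019500·cos 23.250° = 35.850774
roll angle φ = 15.754° = 0.27495917 rad
x = r_b·(cos φ + φ·sin φ) = 35.850774·(0.96243628 + 0.27495917·0.27150764) = 37.180472
y = r_b·(sin φ − φ·cos φ) = 35.850774·(0.27150764 − 0.27495917·0.96243628) = 0.246544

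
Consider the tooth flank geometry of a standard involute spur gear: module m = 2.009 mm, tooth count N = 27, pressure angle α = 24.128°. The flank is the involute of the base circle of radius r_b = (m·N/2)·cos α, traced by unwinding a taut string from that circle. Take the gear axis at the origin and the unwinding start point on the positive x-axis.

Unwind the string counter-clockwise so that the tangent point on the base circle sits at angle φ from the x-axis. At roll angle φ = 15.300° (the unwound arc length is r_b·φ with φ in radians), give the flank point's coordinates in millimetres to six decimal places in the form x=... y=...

pitch radius r_p = m·N/2 = 2.009·27/2 = 27.121500
base radius r_b = r_p·cos α = 27.121500·cos 24.128° = 24.752017
roll angle φ = 15.300° = 0.26703538 rad
x = r_b·(cos φ + φ·sin φ) = 24.752017·(0.96455742 + 0.26703538·0.26387305) = 25.618854
y = r_b·(sin φ − φ·cos φ) = 24.752017·(0.26387305 − 0.26703538·0.96455742) = 0.155990

x=25.618854 y=0.155990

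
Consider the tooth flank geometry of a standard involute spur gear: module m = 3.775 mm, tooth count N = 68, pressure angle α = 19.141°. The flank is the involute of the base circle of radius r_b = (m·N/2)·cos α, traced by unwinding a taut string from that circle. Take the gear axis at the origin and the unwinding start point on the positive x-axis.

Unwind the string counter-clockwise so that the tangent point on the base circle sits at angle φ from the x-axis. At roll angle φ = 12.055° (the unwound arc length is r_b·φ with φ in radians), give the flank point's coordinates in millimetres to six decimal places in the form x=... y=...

x=123.908313 y=0.374788

pitch radius r_p = m·N/2 = 3.775·68/2 = 128.350000
base radius r_b = r_p·cos α = 128.350000·cos 19.141° = 121.254108
roll angle φ = 12.055° = 0.21039944 rad
x = r_b·(cos φ + φ·sin φ) = 121.254108·(0.97794757 + 0.21039944·0.20885055) = 123.908313
y = r_b·(sin φ − φ·cos φ) = 121.254108·(0.20885055 − 0.21039944·0.97794757) = 0.374788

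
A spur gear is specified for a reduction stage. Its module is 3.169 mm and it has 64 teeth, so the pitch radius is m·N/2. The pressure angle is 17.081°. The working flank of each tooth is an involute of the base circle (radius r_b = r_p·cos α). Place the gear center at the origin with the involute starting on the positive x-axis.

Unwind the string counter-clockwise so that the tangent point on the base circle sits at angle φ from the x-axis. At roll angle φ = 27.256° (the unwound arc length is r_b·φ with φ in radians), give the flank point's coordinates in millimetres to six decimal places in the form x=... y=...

x=107.290236 y=3.400303

pitch radius r_p = m·N/2 = 3.169·64/2 = 101.408000
base radius r_b = r_p·cos α = 101.408000·cos 17.081° = 96.934941
roll angle φ = 27.256° = 0.47570694 rad
x = r_b·(cos φ + φ·sin φ) = 96.934941·(0.88896919 + 0.47570694·0.45796701) = 107.290236
y = r_b·(sin φ − φ·cos φ) = 96.934941·(0.45796701 − 0.47570694·0.88896919) = 3.400303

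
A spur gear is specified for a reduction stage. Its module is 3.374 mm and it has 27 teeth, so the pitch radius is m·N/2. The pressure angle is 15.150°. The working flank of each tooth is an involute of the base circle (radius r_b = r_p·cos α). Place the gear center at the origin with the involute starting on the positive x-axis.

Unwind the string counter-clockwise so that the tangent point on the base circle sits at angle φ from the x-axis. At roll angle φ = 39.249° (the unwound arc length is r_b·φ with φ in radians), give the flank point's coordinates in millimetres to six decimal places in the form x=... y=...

x=53.102633 y=4.493604

pitch radius r_p = m·N/2 = 3.374·27/2 = 45.549000
base radius r_b = r_p·cos α = 45.549000·cos 15.150° = 43.965941
roll angle φ = 39.249° = 0.68502428 rad
x = r_b·(cos φ + φ·sin φ) = 43.965941·(0.77440369 + 0.68502428·0.63269181) = 53.102633
y = r_b·(sin φ − φ·cos φ) = 43.965941·(0.63269181 − 0.68502428·0.77440369) = 4.493604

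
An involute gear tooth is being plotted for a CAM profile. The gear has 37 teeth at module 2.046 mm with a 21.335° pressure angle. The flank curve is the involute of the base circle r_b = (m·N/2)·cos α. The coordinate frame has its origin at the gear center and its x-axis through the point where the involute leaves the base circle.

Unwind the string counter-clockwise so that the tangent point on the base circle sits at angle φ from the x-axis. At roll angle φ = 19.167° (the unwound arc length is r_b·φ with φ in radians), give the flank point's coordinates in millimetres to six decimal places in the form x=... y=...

x=37.174969 y=0.435062

pitch radius r_p = m·N/2 = 2.046·37/2 = 37.851000
base radius r_b = r_p·cos α = 37.851000·cos 21.335° = 35.257039
roll angle φ = 19.167° = 0.33452726 rad
x = r_b·(cos φ + φ·sin φ) = 35.257039·(0.94456563 + 0.33452726·0.32832267) = 37.174969
y = r_b·(sin φ − φ·cos φ) = 35.257039·(0.32832267 − 0.33452726·0.94456563) = 0.435062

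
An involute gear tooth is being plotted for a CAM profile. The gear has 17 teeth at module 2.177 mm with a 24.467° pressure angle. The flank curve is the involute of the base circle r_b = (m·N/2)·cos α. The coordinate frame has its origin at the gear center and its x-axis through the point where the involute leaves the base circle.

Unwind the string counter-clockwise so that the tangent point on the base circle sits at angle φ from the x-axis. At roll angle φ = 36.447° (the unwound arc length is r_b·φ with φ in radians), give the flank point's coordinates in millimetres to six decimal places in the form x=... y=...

pitch radius r_p = m·N/2 = 2.177·17/2 = 18.504500
base radius r_b = r_p·cos α = 18.504500·cos 24.467° = 16.842795
roll angle φ = 36.447° = 0.63612015 rad
x = r_b·(cos φ + φ·sin φ) = 16.842795·(0.80440674 + 0.63612015·0.59407895) = 19.913445
y = r_b·(sin φ − φ·cos φ) = 16.842795·(0.59407895 − 0.63612015·0.80440674) = 1.387503

x=19.913445 y=1.387503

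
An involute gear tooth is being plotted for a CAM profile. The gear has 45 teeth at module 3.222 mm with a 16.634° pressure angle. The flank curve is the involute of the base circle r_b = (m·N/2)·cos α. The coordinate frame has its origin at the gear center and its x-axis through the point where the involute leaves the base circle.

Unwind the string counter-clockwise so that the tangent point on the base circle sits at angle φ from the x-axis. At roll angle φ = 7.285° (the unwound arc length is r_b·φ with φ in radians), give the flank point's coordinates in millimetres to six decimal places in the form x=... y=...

pitch radius r_p = m·N/2 = 3.222·45/2 = 72.495000
base radius r_b = r_p·cos α = 72.495000·cos 16.634° = 69.461293
roll angle φ = 7.285° = 0.12714724 rad
x = r_b·(cos φ + φ·sin φ) = 69.461293·(0.99192767 + 0.12714724·0.12680493) = 70.020496
y = r_b·(sin φ − φ·cos φ) = 69.461293·(0.12680493 − 0.12714724·0.99192767) = 0.047516

x=70.020496 y=0.047516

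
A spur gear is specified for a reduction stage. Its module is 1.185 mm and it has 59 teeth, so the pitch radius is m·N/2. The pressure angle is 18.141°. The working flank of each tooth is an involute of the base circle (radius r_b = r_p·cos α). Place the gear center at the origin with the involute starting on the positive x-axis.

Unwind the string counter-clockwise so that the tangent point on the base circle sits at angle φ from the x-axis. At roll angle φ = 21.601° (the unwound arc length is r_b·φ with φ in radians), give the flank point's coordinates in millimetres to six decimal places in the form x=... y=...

pitch radius r_p = m·N/2 = 1.185·59/2 = 34.957500
base radius r_b = r_p·cos α = 34.957500·cos 18.141° = 33.219874
roll angle φ = 21.601° = 0.37700857 rad
x = r_b·(cos φ + φ·sin φ) = 33.219874·(0.92977006 + 0.37700857·0.36814078) = 35.497504
y = r_b·(sin φ − φ·cos φ) = 33.219874·(0.36814078 − 0.37700857·0.92977006) = 0.584985

x=35.497504 y=0.584985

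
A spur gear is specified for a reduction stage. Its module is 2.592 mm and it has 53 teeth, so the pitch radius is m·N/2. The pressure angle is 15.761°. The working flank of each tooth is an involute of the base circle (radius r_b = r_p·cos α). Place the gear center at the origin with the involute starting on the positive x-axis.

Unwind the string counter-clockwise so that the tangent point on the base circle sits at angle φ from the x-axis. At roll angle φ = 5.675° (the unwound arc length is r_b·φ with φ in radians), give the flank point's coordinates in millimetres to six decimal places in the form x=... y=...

pitch radius r_p = m·N/2 = 2.592·53/2 = 68.688000
base radius r_b = r_p·cos α = 68.688000·cos 15.761° = 66.105545
roll angle φ = 5.675° = 0.09904744 rad
x = r_b·(cos φ + φ·sin φ) = 66.105545·(0.99509881 + 0.09904744·0.09888557) = 66.429010
y = r_b·(sin φ − φ·cos φ) = 66.105545·(0.09888557 − 0.09904744·0.99509881) = 0.021390

x=66.429010 y=0.021390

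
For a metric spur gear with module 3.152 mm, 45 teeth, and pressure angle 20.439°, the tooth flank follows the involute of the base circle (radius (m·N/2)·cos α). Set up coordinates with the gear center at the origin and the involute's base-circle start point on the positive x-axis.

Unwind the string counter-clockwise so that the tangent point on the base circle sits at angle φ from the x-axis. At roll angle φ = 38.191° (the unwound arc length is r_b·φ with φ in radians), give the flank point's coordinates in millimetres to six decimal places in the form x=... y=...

pitch radius r_p = m·N/2 = 3.152·45/2 = 70.920000
base radius r_b = r_p·cos α = 70.920000·cos 20.439° = 66.455196
roll angle φ = 38.191° = 0.66655869 rad
x = r_b·(cos φ + φ·sin φ) = 66.455196·(0.78595402 + 0.66655869·0.61828495) = 79.618458
y = r_b·(sin φ − φ·cos φ) = 66.455196·(0.61828495 − 0.66655869·0.78595402) = 6.273401

x=79.618458 y=6.273401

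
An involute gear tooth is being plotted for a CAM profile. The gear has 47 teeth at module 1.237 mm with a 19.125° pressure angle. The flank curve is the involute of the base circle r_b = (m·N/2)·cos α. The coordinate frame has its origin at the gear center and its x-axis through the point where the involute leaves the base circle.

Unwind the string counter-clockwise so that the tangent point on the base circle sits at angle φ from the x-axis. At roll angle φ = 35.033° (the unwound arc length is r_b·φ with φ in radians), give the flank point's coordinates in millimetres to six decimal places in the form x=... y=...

pitch radius r_p = m·N/2 = 1.237·47/2 = 29.069500
base radius r_b = r_p·cos α = 29.069500·cos 19.125° = 27.465039
roll angle φ = 35.033° = 0.61144120 rad
x = r_b·(cos φ + φ·sin φ) = 27.465039·(0.81882155 + 0.61144120·0.57404814) = 32.129104
y = r_b·(sin φ − φ·cos φ) = 27.465039·(0.57404814 − 0.61144120·0.81882155) = 2.015574

x=32.129104 y=2.015574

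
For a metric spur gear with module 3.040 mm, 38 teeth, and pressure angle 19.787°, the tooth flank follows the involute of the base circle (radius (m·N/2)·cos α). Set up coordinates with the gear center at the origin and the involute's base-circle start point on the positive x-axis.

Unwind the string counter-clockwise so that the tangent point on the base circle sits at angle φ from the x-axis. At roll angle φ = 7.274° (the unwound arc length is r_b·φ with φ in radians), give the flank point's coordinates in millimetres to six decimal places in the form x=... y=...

x=54.785942 y=0.037011

pitch radius r_p = m·N/2 = 3.040·38/2 = 57.760000
base radius r_b = r_p·cos α = 57.760000·cos 19.787° = 54.349711
roll angle φ = 7.274° = 0.12695525 rad
x = r_b·(cos φ + φ·sin φ) = 54.349711·(0.99195200 + 0.12695525·0.12661449) = 54.785942
y = r_b·(sin φ − φ·cos φ) = 54.349711·(0.12661449 − 0.12695525·0.99195200) = 0.037011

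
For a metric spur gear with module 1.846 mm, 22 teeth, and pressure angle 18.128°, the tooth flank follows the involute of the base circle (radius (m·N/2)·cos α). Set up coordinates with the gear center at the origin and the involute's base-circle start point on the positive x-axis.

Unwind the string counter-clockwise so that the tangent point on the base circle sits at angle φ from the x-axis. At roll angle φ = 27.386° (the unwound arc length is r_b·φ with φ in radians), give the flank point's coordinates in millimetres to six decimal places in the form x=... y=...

pitch radius r_p = m·N/2 = 1.846·22/2 = 20.306000
base radius r_b = r_p·cos α = 20.306000·cos 18.128° = 19.298087
roll angle φ = 27.386° = 0.47797587 rad
x = r_b·(cos φ + φ·sin φ) = 19.298087·(0.88792781 + 0.47797587·0.45998284) = 21.378199
y = r_b·(sin φ − φ·cos φ) = 19.298087·(0.45998284 − 0.47797587·0.88792781) = 0.686525

x=21.378199 y=0.686525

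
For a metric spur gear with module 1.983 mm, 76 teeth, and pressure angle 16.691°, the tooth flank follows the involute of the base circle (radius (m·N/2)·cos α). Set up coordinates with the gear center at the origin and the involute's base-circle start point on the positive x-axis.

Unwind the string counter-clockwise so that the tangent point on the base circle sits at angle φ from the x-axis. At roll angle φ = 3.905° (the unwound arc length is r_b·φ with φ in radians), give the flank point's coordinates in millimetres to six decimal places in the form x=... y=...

x=72.346602 y=0.007613

pitch radius r_p = m·N/2 = 1.983·76/2 = 75.354000
base radius r_b = r_p·cos α = 75.354000·cos 16.691° = 72.179157
roll angle φ = 3.905° = 0.06815511 rad
x = r_b·(cos φ + φ·sin φ) = 72.179157·(0.99767834 + 0.06815511·0.06810235) = 72.346602
y = r_b·(sin φ − φ·cos φ) = 72.179157·(0.06810235 − 0.06815511·0.99767834) = 0.007613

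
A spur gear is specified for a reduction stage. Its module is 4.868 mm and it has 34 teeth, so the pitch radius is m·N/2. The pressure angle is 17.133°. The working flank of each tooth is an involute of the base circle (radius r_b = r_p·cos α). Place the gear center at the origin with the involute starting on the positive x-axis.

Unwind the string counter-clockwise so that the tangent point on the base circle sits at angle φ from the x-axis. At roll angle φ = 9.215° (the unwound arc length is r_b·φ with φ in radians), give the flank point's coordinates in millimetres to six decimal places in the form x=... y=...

x=80.099800 y=0.109385

pitch radius r_p = m·N/2 = 4.868·34/2 = 82.756000
base radius r_b = r_p·cos α = 82.756000·cos 17.133° = 79.083578
roll angle φ = 9.215° = 0.16083209 rad
x = r_b·(cos φ + φ·sin φ) = 79.083578·(0.98709437 + 0.16083209·0.16013961) = 80.099800
y = r_b·(sin φ − φ·cos φ) = 79.083578·(0.16013961 − 0.16083209·0.98709437) = 0.109385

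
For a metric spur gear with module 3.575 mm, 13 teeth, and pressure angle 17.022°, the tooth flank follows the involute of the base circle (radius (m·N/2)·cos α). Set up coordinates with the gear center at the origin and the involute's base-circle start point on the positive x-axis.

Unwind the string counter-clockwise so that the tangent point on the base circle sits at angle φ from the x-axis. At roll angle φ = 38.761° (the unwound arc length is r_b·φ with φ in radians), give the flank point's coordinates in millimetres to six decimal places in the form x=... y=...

pitch radius r_p = m·N/2 = 3.575·13/2 = 23.237500
base radius r_b = r_p·cos α = 23.237500·cos 17.022° = 22.219521
roll angle φ = 38.761° = 0.67650707 rad
x = r_b·(cos φ + φ·sin φ) = 22.219521·(0.77976430 + 0.67650707·0.62607319) = 26.736911
y = r_b·(sin φ − φ·cos φ) = 22.219521·(0.62607319 − 0.67650707·0.77976430) = 2.189892

x=26.736911 y=2.189892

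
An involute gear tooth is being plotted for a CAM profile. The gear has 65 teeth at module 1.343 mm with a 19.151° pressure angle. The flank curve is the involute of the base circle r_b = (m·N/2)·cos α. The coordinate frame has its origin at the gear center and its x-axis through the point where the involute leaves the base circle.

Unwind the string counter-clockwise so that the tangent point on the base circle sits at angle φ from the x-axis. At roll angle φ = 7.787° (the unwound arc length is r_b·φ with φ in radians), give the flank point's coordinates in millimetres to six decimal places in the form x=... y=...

pitch radius r_p = m·N/2 = 1.343·65/2 = 43.647500
base radius r_b = r_p·cos α = 43.647500·cos 19.151° = 41.231928
roll angle φ = 7.787° = 0.13590879 rad
x = r_b·(cos φ + φ·sin φ) = 41.231928·(0.99077861 + 0.13590879·0.13549078) = 41.610973
y = r_b·(sin φ − φ·cos φ) = 41.231928·(0.13549078 − 0.13590879·0.99077861) = 0.034439

x=41.610973 y=0.034439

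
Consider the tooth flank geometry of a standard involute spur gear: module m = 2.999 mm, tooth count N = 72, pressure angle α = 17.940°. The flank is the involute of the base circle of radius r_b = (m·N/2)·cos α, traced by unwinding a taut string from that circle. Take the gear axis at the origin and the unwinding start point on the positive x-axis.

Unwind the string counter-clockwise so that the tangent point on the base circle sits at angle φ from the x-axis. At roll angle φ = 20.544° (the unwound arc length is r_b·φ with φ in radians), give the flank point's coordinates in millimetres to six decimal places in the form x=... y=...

pitch radius r_p = m·N/2 = 2.999·72/2 = 107.964000
base radius r_b = r_p·cos α = 107.964000·cos 17.940° = 102.714747
roll angle φ = 20.544° = 0.35856044 rad
x = r_b·(cos φ + φ·sin φ) = 102.714747·(0.93640297 + 0.35856044·0.35092659) = 109.106826
y = r_b·(sin φ − φ·cos φ) = 102.714747·(0.35092659 − 0.35856044·0.93640297) = 1.558134

x=109.106826 y=1.558134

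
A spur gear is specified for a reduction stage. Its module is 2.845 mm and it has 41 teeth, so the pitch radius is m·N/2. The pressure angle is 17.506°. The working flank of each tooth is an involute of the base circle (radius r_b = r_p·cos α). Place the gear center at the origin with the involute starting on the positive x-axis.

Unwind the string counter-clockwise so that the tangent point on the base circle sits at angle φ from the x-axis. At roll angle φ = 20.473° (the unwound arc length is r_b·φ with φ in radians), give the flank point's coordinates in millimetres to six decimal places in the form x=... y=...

x=59.059603 y=0.835106

pitch radius r_p = m·N/2 = 2.845·41/2 = 58.322500
base radius r_b = r_p·cos α = 58.322500·cos 17.506° = 55.621320
roll angle φ = 20.473° = 0.35732126 rad
x = r_b·(cos φ + φ·sin φ) = 55.621320·(0.93683712 + 0.35732126·0.34976595) = 59.059603
y = r_b·(sin φ − φ·cos φ) = 55.621320·(0.34976595 − 0.35732126·0.93683712) = 0.835106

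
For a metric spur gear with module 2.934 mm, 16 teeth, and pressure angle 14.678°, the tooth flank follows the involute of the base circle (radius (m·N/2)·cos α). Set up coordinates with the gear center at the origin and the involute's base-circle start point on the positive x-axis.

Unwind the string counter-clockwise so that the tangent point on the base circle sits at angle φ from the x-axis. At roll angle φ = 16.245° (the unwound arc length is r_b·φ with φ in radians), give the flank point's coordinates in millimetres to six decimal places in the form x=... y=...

x=23.600385 y=0.171126

pitch radius r_p = m·N/2 = 2.934·16/2 = 23.472000
base radius r_b = r_p·cos α = 23.472000·cos 14.678° = 22.705994
roll angle φ = 16.245° = 0.28352874 rad
x = r_b·(cos φ + φ·sin φ) = 22.705994·(0.96007427 + 0.28352874·0.27974523) = 23.600385
y = r_b·(sin φ − φ·cos φ) = 22.705994·(0.27974523 − 0.28352874·0.96007427) = 0.171126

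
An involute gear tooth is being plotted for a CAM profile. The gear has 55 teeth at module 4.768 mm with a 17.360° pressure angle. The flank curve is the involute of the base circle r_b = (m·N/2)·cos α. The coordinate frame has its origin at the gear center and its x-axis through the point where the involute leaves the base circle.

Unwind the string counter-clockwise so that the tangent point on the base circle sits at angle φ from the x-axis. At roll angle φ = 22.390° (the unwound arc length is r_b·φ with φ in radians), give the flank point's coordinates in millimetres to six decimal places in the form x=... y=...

x=134.341141 y=2.451592

pitch radius r_p = m·N/2 = 4.768·55/2 = 131.120000
base radius r_b = r_p·cos α = 131.120000·cos 17.360° = 125.147335
roll angle φ = 22.390° = 0.39077922 rad
x = r_b·(cos φ + φ·sin φ) = 125.147335·(0.92461253 + 0.39077922·0.38090901) = 134.341141
y = r_b·(sin φ − φ·cos φ) = 125.147335·(0.38090901 − 0.39077922·0.92461253) = 2.451592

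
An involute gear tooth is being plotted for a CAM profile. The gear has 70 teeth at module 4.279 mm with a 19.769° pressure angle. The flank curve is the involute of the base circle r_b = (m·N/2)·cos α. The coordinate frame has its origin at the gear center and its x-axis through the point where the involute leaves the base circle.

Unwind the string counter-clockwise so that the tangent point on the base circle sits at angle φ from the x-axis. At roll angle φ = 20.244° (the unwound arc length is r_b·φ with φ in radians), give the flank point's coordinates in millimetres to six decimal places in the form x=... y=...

x=149.463024 y=2.046435

pitch radius r_p = m·N/2 = 4.279·70/2 = 149.765000
base radius r_b = r_p·cos α = 149.765000·cos 19.769° = 140.938436
roll angle φ = 20.244° = 0.35332445 rad
x = r_b·(cos φ + φ·sin φ) = 140.938436·(0.93822758 + 0.35332445·0.34601881) = 149.463024
y = r_b·(sin φ − φ·cos φ) = 140.938436·(0.34601881 − 0.35332445·0.93822758) = 2.046435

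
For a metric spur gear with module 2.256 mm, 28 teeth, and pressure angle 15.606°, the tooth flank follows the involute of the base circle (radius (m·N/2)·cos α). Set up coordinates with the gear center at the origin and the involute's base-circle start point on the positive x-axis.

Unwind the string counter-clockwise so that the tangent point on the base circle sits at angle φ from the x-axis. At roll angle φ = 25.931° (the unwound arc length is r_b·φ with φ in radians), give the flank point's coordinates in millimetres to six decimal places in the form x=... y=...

x=33.377335 y=0.920875

pitch radius r_p = m·N/2 = 2.256·28/2 = 31.584000
base radius r_b = r_p·cos α = 31.584000·cos 15.606° = 30.419637
roll angle φ = 25.931° = 0.45258133 rad
x = r_b·(cos φ + φ·sin φ) = 30.419637·(0.89932131 + 0.45258133·0.43728843) = 33.377335
y = r_b·(sin φ − φ·cos φ) = 30.419637·(0.43728843 − 0.45258133·0.89932131) = 0.920875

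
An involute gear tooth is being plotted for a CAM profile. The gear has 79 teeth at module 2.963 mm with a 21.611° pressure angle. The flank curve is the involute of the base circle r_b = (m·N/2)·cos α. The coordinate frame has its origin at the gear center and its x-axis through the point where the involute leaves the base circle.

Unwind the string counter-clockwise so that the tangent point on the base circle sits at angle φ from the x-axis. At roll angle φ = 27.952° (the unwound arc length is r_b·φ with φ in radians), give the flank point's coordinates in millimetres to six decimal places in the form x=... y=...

x=120.999706 y=4.111991

pitch radius r_p = m·N/2 = 2.963·79/2 = 117.038500
base radius r_b = r_p·cos α = 117.038500·cos 21.611° = 108.811372
roll angle φ = 27.952° = 0.48785443 rad
x = r_b·(cos φ + φ·sin φ) = 108.811372·(0.88334059 + 0.48785443·0.46873170) = 120.999706
y = r_b·(sin φ − φ·cos φ) = 108.811372·(0.46873170 − 0.48785443·0.88334059) = 4.111991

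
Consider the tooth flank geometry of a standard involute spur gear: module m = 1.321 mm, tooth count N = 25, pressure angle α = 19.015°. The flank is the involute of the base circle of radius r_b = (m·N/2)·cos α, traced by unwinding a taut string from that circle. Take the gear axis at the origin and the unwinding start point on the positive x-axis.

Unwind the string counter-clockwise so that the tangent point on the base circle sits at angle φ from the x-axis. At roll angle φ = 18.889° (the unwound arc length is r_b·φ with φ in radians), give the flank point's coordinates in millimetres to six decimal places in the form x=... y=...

pitch radius r_p = m·N/2 = 1.321·25/2 = 16.512500
base radius r_b = r_p·cos α = 16.512500·cos 19.015° = 15.611468
roll angle φ = 18.889° = 0.32967524 rad
x = r_b·(cos φ + φ·sin φ) = 15.611468·(0.94614753 + 0.32967524·0.32373578) = 16.436927
y = r_b·(sin φ − φ·cos φ) = 15.611468·(0.32373578 − 0.32967524·0.94614753) = 0.184440

x=16.436927 y=0.184440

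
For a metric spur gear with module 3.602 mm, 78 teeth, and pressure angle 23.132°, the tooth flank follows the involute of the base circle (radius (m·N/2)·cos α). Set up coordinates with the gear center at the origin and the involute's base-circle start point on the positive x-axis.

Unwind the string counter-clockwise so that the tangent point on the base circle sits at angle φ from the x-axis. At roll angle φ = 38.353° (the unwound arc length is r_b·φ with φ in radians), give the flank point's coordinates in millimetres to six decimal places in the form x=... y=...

pitch radius r_p = m·N/2 = 3.602·78/2 = 140.478000
base radius r_b = r_p·cos α = 140.478000·cos 23.132° = 129.183882
roll angle φ = 38.353° = 0.66938613 rad
x = r_b·(cos φ + φ·sin φ) = 129.183882·(0.78420272 + 0.66938613·0.62050470) = 154.963813
y = r_b·(sin φ − φ·cos φ) = 129.183882·(0.62050470 − 0.66938613·0.78420272) = 12.346140

x=154.963813 y=12.346140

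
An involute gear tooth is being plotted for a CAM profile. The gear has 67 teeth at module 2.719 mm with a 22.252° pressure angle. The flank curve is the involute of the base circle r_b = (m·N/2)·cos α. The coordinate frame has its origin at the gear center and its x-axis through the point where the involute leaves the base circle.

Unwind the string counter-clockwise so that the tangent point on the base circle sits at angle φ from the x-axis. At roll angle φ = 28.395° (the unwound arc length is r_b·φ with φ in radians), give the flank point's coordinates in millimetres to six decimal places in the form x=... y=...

x=94.028648 y=3.337148

pitch radius r_p = m·N/2 = 2.719·67/2 = 91.086500
base radius r_b = r_p·cos α = 91.086500·cos 22.252° = 84.303041
roll angle φ = 28.395° = 0.49558624 rad
x = r_b·(cos φ + φ·sin φ) = 84.303041·(0.87969008 + 0.49558624·0.47554744) = 94.028648
y = r_b·(sin φ − φ·cos φ) = 84.303041·(0.47554744 − 0.49558624·0.87969008) = 3.337148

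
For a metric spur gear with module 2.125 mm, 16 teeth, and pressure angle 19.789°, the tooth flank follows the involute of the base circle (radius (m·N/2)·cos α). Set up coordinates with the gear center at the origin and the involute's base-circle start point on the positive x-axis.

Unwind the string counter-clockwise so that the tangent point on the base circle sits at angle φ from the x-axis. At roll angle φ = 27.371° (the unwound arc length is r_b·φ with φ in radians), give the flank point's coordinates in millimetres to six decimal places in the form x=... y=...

x=17.718495 y=0.568137

pitch radius r_p = m·N/2 = 2.125·16/2 = 17.000000
base radius r_b = r_p·cos α = 17.000000·cos 19.789° = 15.996078
roll angle φ = 27.371° = 0.47771407 rad
x = r_b·(cos φ + φ·sin φ) = 15.996078·(0.88804820 + 0.47771407·0.45975036) = 17.718495
y = r_b·(sin φ − φ·cos φ) = 15.996078·(0.45975036 − 0.47771407·0.88804820) = 0.568137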